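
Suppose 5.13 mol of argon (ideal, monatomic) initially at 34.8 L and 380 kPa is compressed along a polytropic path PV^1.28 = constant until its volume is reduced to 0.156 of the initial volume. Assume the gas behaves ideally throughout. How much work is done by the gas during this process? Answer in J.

-32200 J

T₁ = P₁V₁/(nR) = 380×34.8/(5.13×8.314) = 310 K.
Polytropic n=1.28: T₂ = T₁(V₁/V₂)^(n−1) = 310×(6.41)^0.28 = 522 K; P₂ = P₁(V₁/V₂)^n = 4100 kPa.
W = (P₁V₁−P₂V₂)/(n−1) = (380×34.8−4100×5.43)/0.28 = -32200 J.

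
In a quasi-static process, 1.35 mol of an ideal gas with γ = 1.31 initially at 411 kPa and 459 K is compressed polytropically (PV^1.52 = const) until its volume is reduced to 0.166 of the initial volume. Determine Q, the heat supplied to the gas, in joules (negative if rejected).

V₁ = nRT₁/P₁ = 1.35×8.314×459/411 = 12.5 L.
Polytropic n=1.52: T₂ = T₁(V₁/V₂)^(n−1) = 459×(6.02)^0.52 = 1170 K; P₂ = P₁(V₁/V₂)^n = 6300 kPa.
W = (P₁V₁−P₂V₂)/(n−1) = (411×12.5−6300×2.08)/0.52 = -15300 J.
ΔU = nCvΔT = 1.35×26.8×(1170−459) = 25700 J.
Q = ΔU + W = 10400 J.

10400 J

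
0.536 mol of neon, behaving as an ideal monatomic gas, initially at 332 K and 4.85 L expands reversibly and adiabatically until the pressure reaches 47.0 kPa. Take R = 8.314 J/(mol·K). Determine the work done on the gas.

-1170 J

P₁ = nRT₁/V₁ = 0.536×8.314×332/4.85 = 305 kPa.
Adiabatic: T₂/T₁ = (P₂/P₁)^((γ−1)/γ) ⇒ T₂ = 332×(0.154)^0.400 = 157 K; V₂ = 14.9 L.
ΔU = nCvΔT = 0.536×12.5×(157−332) = -1170 J.
Q = 0 for an adiabatic process, so W = −ΔU = 1170 J.
Work done on the gas = −W_by = -1170 J.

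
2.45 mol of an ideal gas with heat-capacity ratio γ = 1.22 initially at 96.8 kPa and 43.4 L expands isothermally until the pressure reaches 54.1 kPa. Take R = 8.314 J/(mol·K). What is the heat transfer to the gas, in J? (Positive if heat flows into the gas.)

T₁ = P₁V₁/(nR) = 96.8×43.4/(2.45×8.314) = 206 K.
Isothermal: T stays 206 K; PV = const ⇒ V₂ = 77.7 L, P₂ = 54.1 kPa.
ΔU = 0 (ideal gas, T constant).
W = nRT ln(V₂/V₁) = 2.45×8.314×206×ln(1.79) = 2440 J.
Q = ΔU + W = 2440 J.

2440 J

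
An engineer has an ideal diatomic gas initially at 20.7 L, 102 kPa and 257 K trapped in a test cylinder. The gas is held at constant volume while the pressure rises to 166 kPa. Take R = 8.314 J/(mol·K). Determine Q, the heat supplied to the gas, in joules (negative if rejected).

3310 J

n = P₁V₁/(RT₁) = 102×20.7/(8.314×257) = 0.988 mol.
Isochoric: V stays 20.7 L; P/T = const ⇒ T₂ = 418 K, P₂ = 166 kPa.
W = 0 (no volume change).
ΔU = nCvΔT = 0.988×20.8×(418−257) = 3310 J.
Q = ΔU = 3310 J.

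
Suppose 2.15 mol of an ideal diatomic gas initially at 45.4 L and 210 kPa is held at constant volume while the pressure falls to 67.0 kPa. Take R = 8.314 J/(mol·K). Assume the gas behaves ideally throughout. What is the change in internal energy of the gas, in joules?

T₁ = P₁V₁/(nR) = 210×45.4/(2.15×8.314) = 533 K.
Isochoric: V stays 45.4 L; P/T = const ⇒ T₂ = 170 K, P₂ = 67.0 kPa.
For an ideal gas ΔU = nCvΔT with Cv = (5/2)R = 20.8 J/(mol·K).
ΔU = 2.15×20.8×(170−533) = -16200 J.

-16200 J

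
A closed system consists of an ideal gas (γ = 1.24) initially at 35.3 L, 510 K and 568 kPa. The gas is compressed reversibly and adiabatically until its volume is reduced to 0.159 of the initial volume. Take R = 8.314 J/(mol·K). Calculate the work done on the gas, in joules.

46300 J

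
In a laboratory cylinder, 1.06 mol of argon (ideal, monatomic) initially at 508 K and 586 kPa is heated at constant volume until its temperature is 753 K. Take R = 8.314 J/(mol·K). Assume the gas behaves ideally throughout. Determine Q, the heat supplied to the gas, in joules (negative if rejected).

3240 J

V₁ = nRT₁/P₁ = 1.06×8.314×508/586 = 7.64 L.
Isochoric: V stays 7.64 L; P/T = const ⇒ T₂ = 753 K, P₂ = 869 kPa.
W = 0 (no volume change).
ΔU = nCvΔT = 1.06×12.5×(753−508) = 3240 J.
Q = ΔU = 3240 J.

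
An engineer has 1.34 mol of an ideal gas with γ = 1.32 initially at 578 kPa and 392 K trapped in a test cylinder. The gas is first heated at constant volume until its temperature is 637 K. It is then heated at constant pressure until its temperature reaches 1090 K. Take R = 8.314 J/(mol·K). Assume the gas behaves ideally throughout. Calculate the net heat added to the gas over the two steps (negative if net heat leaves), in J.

29300 J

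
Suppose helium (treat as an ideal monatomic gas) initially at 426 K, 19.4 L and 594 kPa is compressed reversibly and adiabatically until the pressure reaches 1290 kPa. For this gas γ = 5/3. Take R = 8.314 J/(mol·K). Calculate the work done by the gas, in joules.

-6290 J

n = P₁V₁/(RT₁) = 594×19.4/(8.314×426) = 3.25 mol.
Adiabatic: T₂/T₁ = (P₂/P₁)^((γ−1)/γ) ⇒ T₂ = 426×(2.17)^0.400 = 581 K; V₂ = 12.2 L.
ΔU = nCvΔT = 3.25×12.5×(581−426) = 6290 J.
Q = 0 for an adiabatic process, so W = −ΔU = -6290 J.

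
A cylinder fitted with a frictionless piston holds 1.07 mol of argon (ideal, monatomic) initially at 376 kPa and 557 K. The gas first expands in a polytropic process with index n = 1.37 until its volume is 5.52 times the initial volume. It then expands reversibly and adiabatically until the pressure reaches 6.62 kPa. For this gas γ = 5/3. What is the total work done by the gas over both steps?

8220 J

V₁ = nRT₁/P₁ = 1.07×8.314×557/376 = 13.2 L.
Step 1 — Polytropic n=1.37: T₂ = T₁(V₁/V₂)^(n−1) = 557×(0.181)^0.37 = 296 K; P₂ = P₁(V₁/V₂)^n = 36.2 kPa.
W = (P₁V₁−P₂V₂)/(n−1) = (376×13.2−36.2×72.7)/0.37 = 6270 J.
ΔU = nCvΔT = 1.07×12.5×(296−557) = -3480 J.
Q = ΔU + W = 2790 J.
State after step 1: P = 36.2 kPa, V = 72.7 L, T = 296 K.
Step 2 — Adiabatic: T₂/T₁ = (P₂/P₁)^((γ−1)/γ) ⇒ T₂ = 296×(0.183)^0.400 = 150 K; V₂ = 202 L.
ΔU = nCvΔT = 1.07×12.5×(150−296) = -1950 J.
Q = 0 for an adiabatic process, so W = −ΔU = 1950 J.
Net over both steps: W = 8220 J, Q = 2790 J, ΔU = -5430 J.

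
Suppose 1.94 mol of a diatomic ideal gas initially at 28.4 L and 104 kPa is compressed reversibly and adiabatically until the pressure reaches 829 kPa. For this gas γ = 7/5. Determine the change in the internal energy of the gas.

T₁ = P₁V₁/(nR) = 104×28.4/(1.94×8.314) = 183 K.
Adiabatic: T₂/T₁ = (P₂/P₁)^((γ−1)/γ) ⇒ T₂ = 183×(7.97)^0.286 = 331 K; V₂ = 6.45 L.
For an ideal gas ΔU = nCvΔT with Cv = (5/2)R = 20.8 J/(mol·K).
ΔU = 1.94×20.8×(331−183) = 5980 J.

5980 J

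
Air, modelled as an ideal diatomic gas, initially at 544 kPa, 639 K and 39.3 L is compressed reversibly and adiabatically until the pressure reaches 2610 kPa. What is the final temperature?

Adiabatic: T₂/T₁ = (P₂/P₁)^((γ−1)/γ) ⇒ T₂ = 639×(4.80)^0.286 = 1000 K; V₂ = 12.8 L.

1000 K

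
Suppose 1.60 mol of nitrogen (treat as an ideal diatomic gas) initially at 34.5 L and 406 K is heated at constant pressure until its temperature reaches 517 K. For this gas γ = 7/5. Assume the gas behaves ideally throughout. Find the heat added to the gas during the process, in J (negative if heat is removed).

5170 J

P₁ = nRT₁/V₁ = 1.60×8.314×406/34.5 = 157 kPa.
Isobaric: P stays 157 kPa; V/T = const ⇒ T₂ = 517 K, V₂ = 43.9 L.
W = PΔV = 157×(43.9−34.5) kPa·L = 1480 J.
ΔU = nCvΔT = 1.60×20.8×(517−406) = 3690 J.
Q = ΔU + W = nCpΔT = 5170 J.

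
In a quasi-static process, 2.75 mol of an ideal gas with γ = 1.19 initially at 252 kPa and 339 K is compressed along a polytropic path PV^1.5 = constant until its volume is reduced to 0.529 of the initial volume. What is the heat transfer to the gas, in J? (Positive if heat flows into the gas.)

V₁ = nRT₁/P₁ = 2.75×8.314×339/252 = 30.8 L.
Polytropic n=1.5: T₂ = T₁(V₁/V₂)^(n−1) = 339×(1.89)^0.50 = 466 K; P₂ = P₁(V₁/V₂)^n = 655 kPa.
W = (P₁V₁−P₂V₂)/(n−1) = (252×30.8−655×16.3)/0.50 = -5810 J.
ΔU = nCvΔT = 2.75×43.8×(466−339) = 15300 J.
Q = ΔU + W = 9480 J.

9480 J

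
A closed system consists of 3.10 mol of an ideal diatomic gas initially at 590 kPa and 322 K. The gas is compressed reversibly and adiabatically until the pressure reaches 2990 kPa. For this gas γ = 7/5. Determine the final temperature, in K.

512 K

V₁ = nRT₁/P₁ = 3.10×8.314×322/590 = 14.1 L.
Adiabatic: T₂/T₁ = (P₂/P₁)^((γ−1)/γ) ⇒ T₂ = 322×(5.07)^0.286 = 512 K; V₂ = 4.41 L.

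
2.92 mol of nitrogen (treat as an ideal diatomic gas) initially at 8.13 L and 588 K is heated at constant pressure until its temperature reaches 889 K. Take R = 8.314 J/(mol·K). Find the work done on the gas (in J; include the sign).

P₁ = nRT₁/V₁ = 2.92×8.314×588/8.13 = 1760 kPa.
Isobaric: P stays 1760 kPa; V/T = const ⇒ T₂ = 889 K, V₂ = 12.3 L.
W = PΔV = 1760×(12.3−8.13) kPa·L = 7310 J.
Work done on the gas = −W_by = -7310 J.

-7310 J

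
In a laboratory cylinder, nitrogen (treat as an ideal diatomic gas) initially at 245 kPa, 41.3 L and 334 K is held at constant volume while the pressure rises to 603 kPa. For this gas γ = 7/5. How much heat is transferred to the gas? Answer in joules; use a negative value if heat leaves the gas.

37000 J

n = P₁V₁/(RT₁) = 245×41.3/(8.314×334) = 3.64 mol.
Isochoric: V stays 41.3 L; P/T = const ⇒ T₂ = 822 K, P₂ = 603 kPa.
W = 0 (no volume change).
ΔU = nCvΔT = 3.64×20.8×(822−334) = 37000 J.
Q = ΔU = 37000 J.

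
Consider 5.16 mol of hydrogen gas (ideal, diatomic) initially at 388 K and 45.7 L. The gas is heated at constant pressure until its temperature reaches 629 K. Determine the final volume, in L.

74.1 L

P₁ = nRT₁/V₁ = 5.16×8.314×388/45.7 = 364 kPa.
Isobaric: P stays 364 kPa; V/T = const ⇒ T₂ = 629 K, V₂ = 74.1 L.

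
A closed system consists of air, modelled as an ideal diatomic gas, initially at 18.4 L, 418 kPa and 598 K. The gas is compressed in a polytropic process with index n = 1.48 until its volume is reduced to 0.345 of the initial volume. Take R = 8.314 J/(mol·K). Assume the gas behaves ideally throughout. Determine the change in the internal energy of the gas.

n = P₁V₁/(RT₁) = 418×18.4/(8.314×598) = 1.55 mol.
Polytropic n=1.48: T₂ = T₁(V₁/V₂)^(n−1) = 598×(2.90)^0.48 = 997 K; P₂ = P₁(V₁/V₂)^n = 2020 kPa.
For an ideal gas ΔU = nCvΔT with Cv = (5/2)R = 20.8 J/(mol·K).
ΔU = 1.55×20.8×(997−598) = 12800 J.

12800 J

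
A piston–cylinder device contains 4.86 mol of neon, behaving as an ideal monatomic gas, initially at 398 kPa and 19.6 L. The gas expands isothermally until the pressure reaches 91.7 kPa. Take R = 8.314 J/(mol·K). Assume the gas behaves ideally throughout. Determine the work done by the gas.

11500 J

T₁ = P₁V₁/(nR) = 398×19.6/(4.86×8.314) = 193 K.
Isothermal: T stays 193 K; PV = const ⇒ V₂ = 85.1 L, P₂ = 91.7 kPa.
W = nRT ln(V₂/V₁) = 4.86×8.314×193×ln(4.34) = 11500 J.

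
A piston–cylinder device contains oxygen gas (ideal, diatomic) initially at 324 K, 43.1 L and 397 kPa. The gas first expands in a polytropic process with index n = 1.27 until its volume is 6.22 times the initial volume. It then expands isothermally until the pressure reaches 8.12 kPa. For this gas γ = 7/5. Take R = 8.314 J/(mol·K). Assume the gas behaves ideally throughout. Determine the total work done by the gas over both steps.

n = P₁V₁/(RT₁) = 397×43.1/(8.314×324) = 6.35 mol.
Step 1 — Polytropic n=1.27: T₂ = T₁(V₁/V₂)^(n−1) = 324×(0.161)^0.27 = 198 K; P₂ = P₁(V₁/V₂)^n = 39.0 kPa.
W = (P₁V₁−P₂V₂)/(n−1) = (397×43.1−39.0×268)/0.27 = 24700 J.
ΔU = nCvΔT = 6.35×20.8×(198−324) = -16700 J.
Q = ΔU + W = 8020 J.
State after step 1: P = 39.0 kPa, V = 268 L, T = 198 K.
Step 2 — Isothermal: T stays 198 K; PV = const ⇒ V₂ = 1290 L, P₂ = 8.12 kPa.
ΔU = 0 (ideal gas, T constant).
W = nRT ln(V₂/V₁) = 6.35×8.314×198×ln(4.80) = 16400 J.
Q = ΔU + W = 16400 J.
Net over both steps: W = 41100 J, Q = 24400 J, ΔU = -16700 J.

41100 J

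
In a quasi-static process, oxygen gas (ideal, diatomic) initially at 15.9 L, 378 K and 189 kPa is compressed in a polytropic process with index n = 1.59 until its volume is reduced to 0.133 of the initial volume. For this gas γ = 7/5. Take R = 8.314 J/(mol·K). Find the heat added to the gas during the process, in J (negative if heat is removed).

n = P₁V₁/(RT₁) = 189×15.9/(8.314×378) = 0.956 mol.
Polytropic n=1.59: T₂ = T₁(V₁/V₂)^(n−1) = 378×(7.52)^0.59 = 1240 K; P₂ = P₁(V₁/V₂)^n = 4670 kPa.
W = (P₁V₁−P₂V₂)/(n−1) = (189×15.9−4670×2.11)/0.59 = -11700 J.
ΔU = nCvΔT = 0.956×20.8×(1240−378) = 17200 J.
Q = ΔU + W = 5540 J.

5540 J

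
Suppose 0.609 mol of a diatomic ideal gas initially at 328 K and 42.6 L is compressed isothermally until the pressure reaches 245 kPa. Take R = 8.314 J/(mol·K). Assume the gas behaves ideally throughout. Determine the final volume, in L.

P₁ = nRT₁/V₁ = 0.609×8.314×328/42.6 = 39.0 kPa.
Isothermal: T stays 328 K; PV = const ⇒ V₂ = 6.78 L, P₂ = 245 kPa.

6.78 L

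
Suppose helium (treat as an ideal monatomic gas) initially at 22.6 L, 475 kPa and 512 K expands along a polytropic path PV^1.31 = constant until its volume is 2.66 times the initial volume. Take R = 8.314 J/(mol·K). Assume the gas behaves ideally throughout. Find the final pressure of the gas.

132 kPa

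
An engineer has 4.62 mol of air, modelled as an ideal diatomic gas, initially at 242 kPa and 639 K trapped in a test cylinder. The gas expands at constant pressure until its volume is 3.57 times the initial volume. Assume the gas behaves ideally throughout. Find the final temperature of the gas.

2280 K

V₁ = nRT₁/P₁ = 4.62×8.314×639/242 = 101 L.
Isobaric: P stays 242 kPa; V/T = const ⇒ T₂ = 2280 K, V₂ = 362 L.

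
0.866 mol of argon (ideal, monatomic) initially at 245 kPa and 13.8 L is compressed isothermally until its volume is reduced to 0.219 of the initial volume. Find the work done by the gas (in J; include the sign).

-5130 J

T₁ = P₁V₁/(nR) = 245×13.8/(0.866×8.314) = 470 K.
Isothermal: T stays 470 K; PV = const ⇒ V₂ = 3.02 L, P₂ = 1120 kPa.
W = nRT ln(V₂/V₁) = 0.866×8.314×470×ln(0.219) = -5130 J.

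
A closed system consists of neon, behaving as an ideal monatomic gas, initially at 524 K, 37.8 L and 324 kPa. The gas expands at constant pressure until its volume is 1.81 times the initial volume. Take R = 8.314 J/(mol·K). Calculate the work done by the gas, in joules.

9920 J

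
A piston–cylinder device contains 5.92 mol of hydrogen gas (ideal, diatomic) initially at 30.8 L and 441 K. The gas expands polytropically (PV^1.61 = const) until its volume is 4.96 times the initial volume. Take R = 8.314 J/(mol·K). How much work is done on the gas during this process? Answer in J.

P₁ = nRT₁/V₁ = 5.92×8.314×441/30.8 = 705 kPa.
Polytropic n=1.61: T₂ = T₁(V₁/V₂)^(n−1) = 441×(0.202)^0.61 = 166 K; P₂ = P₁(V₁/V₂)^n = 53.5 kPa.
W = (P₁V₁−P₂V₂)/(n−1) = (705×30.8−53.5×153)/0.61 = 22200 J.
Work done on the gas = −W_by = -22200 J.

-22200 J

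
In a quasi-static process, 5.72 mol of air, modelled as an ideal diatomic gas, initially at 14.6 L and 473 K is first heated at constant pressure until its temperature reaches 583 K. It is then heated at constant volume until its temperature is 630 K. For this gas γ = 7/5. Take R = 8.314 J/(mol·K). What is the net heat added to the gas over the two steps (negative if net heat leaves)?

23900 J

P₁ = nRT₁/V₁ = 5.72×8.314×473/14.6 = 1540 kPa.
Step 1 — Isobaric: P stays 1540 kPa; V/T = const ⇒ T₂ = 583 K, V₂ = 18.0 L.
W = PΔV = 1540×(18.0−14.6) kPa·L = 5230 J.
ΔU = nCvΔT = 5.72×20.8×(583−473) = 13100 J.
Q = ΔU + W = nCpΔT = 18300 J.
State after step 1: P = 1540 kPa, V = 18.0 L, T = 583 K.
Step 2 — Isochoric: V stays 18.0 L; P/T = const ⇒ T₂ = 630 K, P₂ = 1660 kPa.
W = 0 (no volume change).
ΔU = nCvΔT = 5.72×20.8×(630−583) = 5590 J.
Q = ΔU = 5590 J.
Net over both steps: W = 5230 J, Q = 23900 J, ΔU = 18700 J.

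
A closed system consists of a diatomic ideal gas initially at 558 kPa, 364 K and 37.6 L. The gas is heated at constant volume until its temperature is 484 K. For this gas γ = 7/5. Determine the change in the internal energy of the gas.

n = P₁V₁/(RT₁) = 558×37.6/(8.314×364) = 6.93 mol.
Isochoric: V stays 37.6 L; P/T = const ⇒ T₂ = 484 K, P₂ = 742 kPa.
For an ideal gas ΔU = nCvΔT with Cv = (5/2)R = 20.8 J/(mol·K).
ΔU = 6.93×20.8×(484−364) = 17300 J.

17300 J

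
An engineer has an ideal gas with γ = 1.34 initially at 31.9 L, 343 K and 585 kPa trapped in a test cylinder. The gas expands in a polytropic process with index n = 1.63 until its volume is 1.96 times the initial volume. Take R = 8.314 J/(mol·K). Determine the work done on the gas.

-10200 J

n = P₁V₁/(RT₁) = 585×31.9/(8.314×343) = 6.54 mol.
Polytropic n=1.63: T₂ = T₁(V₁/V₂)^(n−1) = 343×(0.510)^0.63 = 224 K; P₂ = P₁(V₁/V₂)^n = 195 kPa.
W = (P₁V₁−P₂V₂)/(n−1) = (585×31.9−195×62.5)/0.63 = 10200 J.
Work done on the gas = −W_by = -10200 J.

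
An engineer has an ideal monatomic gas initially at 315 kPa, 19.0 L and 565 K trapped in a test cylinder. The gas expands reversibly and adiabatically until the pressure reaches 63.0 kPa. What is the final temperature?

297 K

Adiabatic: T₂/T₁ = (P₂/P₁)^((γ−1)/γ) ⇒ T₂ = 565×(0.200)^0.400 = 297 K; V₂ = 49.9 L.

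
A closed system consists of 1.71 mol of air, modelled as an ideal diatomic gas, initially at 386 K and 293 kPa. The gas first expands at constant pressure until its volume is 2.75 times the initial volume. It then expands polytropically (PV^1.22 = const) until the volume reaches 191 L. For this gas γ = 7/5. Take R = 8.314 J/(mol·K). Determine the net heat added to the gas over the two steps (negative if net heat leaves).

V₁ = nRT₁/P₁ = 1.71×8.314×386/293 = 18.7 L.
Step 1 — Isobaric: P stays 293 kPa; V/T = const ⇒ T₂ = 1060 K, V₂ = 51.5 L.
W = PΔV = 293×(51.5−18.7) kPa·L = 9600 J.
ΔU = nCvΔT = 1.71×20.8×(1060−386) = 24000 J.
Q = ΔU + W = nCpΔT = 33600 J.
State after step 1: P = 293 kPa, V = 51.5 L, T = 1060 K.
Step 2 — Polytropic n=1.22: T₂ = T₁(V₁/V₂)^(n−1) = 1060×(0.270)^0.22 = 796 K; P₂ = P₁(V₁/V₂)^n = 59.2 kPa.
W = (P₁V₁−P₂V₂)/(n−1) = (293×51.5−59.2×191)/0.22 = 17200 J.
ΔU = nCvΔT = 1.71×20.8×(796−1060) = -9450 J.
Q = ΔU + W = 7730 J.
Net over both steps: W = 26800 J, Q = 41300 J, ΔU = 14600 J.

41300 J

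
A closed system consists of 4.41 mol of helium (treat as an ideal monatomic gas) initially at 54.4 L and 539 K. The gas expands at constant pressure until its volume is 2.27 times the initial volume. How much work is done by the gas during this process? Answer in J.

P₁ = nRT₁/V₁ = 4.41×8.314×539/54.4 = 363 kPa.
Isobaric: P stays 363 kPa; V/T = const ⇒ T₂ = 1220 K, V₂ = 123 L.
W = PΔV = 363×(123−54.4) kPa·L = 25100 J.

25100 J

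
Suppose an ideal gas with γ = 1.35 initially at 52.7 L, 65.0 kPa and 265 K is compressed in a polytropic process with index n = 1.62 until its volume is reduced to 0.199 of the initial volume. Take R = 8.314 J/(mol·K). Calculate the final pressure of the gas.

889 kPa

Polytropic n=1.62: T₂ = T₁(V₁/V₂)^(n−1) = 265×(5.03)^0.62 = 721 K; P₂ = P₁(V₁/V₂)^n = 889 kPa.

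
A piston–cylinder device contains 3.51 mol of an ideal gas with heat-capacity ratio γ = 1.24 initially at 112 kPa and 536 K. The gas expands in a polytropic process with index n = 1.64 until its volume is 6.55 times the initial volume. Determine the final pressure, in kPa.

5.14 kPa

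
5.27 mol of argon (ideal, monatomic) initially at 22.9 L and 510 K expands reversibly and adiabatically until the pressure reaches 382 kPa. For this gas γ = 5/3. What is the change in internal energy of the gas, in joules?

P₁ = nRT₁/V₁ = 5.27×8.314×510/22.9 = 976 kPa.
Adiabatic: T₂/T₁ = (P₂/P₁)^((γ−1)/γ) ⇒ T₂ = 510×(0.391)^0.400 = 350 K; V₂ = 40.2 L.
For an ideal gas ΔU = nCvΔT with Cv = (3/2)R = 12.5 J/(mol·K).
ΔU = 5.27×12.5×(350−510) = -10500 J.

-10500 J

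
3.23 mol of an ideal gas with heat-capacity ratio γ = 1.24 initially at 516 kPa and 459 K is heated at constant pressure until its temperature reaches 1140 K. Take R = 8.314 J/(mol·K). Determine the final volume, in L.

59.3 L

V₁ = nRT₁/P₁ = 3.23×8.314×459/516 = 23.9 L.
Isobaric: P stays 516 kPa; V/T = const ⇒ T₂ = 1140 K, V₂ = 59.3 L.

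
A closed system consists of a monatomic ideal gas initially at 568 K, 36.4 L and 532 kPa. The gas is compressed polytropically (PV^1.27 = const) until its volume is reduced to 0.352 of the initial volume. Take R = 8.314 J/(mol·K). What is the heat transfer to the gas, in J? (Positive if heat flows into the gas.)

n = P₁V₁/(RT₁) = 532×36.4/(8.314×568) = 4.10 mol.
Polytropic n=1.27: T₂ = T₁(V₁/V₂)^(n−1) = 568×(2.84)^0.27 = 753 K; P₂ = P₁(V₁/V₂)^n = 2000 kPa.
W = (P₁V₁−P₂V₂)/(n−1) = (532×36.4−2000×12.8)/0.27 = -23400 J.
ΔU = nCvΔT = 4.10×12.5×(753−568) = 9460 J.
Q = ΔU + W = -13900 J.

-13900 J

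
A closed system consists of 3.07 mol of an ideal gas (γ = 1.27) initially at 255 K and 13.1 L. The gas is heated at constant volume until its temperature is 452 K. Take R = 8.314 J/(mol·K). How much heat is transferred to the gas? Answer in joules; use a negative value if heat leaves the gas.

18600 J

P₁ = nRT₁/V₁ = 3.07×8.314×255/13.1 = 497 kPa.
Isochoric: V stays 13.1 L; P/T = const ⇒ T₂ = 452 K, P₂ = 881 kPa.
W = 0 (no volume change).
ΔU = nCvΔT = 3.07×30.8×(452−255) = 18600 J.
Q = ΔU = 18600 J.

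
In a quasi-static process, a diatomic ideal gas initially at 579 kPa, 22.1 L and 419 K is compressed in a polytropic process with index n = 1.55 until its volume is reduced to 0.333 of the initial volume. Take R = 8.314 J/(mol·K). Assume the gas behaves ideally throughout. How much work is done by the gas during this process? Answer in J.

-19300 J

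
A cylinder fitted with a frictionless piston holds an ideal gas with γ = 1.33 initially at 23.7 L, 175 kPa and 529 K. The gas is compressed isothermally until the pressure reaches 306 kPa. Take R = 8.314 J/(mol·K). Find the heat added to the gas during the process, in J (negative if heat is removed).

-2320 J

n = P₁V₁/(RT₁) = 175×23.7/(8.314×529) = 0.943 mol.
Isothermal: T stays 529 K; PV = const ⇒ V₂ = 13.6 L, P₂ = 306 kPa.
ΔU = 0 (ideal gas, T constant).
W = nRT ln(V₂/V₁) = 0.943×8.314×529×ln(0.572) = -2320 J.
Q = ΔU + W = -2320 J.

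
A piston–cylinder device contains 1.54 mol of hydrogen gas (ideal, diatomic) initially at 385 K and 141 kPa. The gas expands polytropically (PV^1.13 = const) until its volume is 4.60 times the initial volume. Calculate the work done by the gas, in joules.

V₁ = nRT₁/P₁ = 1.54×8.314×385/141 = 35.0 L.
Polytropic n=1.13: T₂ = T₁(V₁/V₂)^(n−1) = 385×(0.217)^0.13 = 316 K; P₂ = P₁(V₁/V₂)^n = 25.1 kPa.
W = (P₁V₁−P₂V₂)/(n−1) = (141×35.0−25.1×161)/0.13 = 6820 J.

6820 J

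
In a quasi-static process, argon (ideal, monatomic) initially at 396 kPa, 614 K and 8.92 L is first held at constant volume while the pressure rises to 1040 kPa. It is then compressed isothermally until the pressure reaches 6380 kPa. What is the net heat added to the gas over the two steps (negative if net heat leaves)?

n = P₁V₁/(RT₁) = 396×8.92/(8.314×614) = 0.692 mol.
Step 1 — Isochoric: V stays 8.92 L; P/T = const ⇒ T₂ = 1610 K, P₂ = 1040 kPa.
W = 0 (no volume change).
ΔU = nCvΔT = 0.692×12.5×(1610−614) = 8620 J.
Q = ΔU = 8620 J.
State after step 1: P = 1040 kPa, V = 8.92 L, T = 1610 K.
Step 2 — Isothermal: T stays 1610 K; PV = const ⇒ V₂ = 1.45 L, P₂ = 6380 kPa.
ΔU = 0 (ideal gas, T constant).
W = nRT ln(V₂/V₁) = 0.692×8.314×1610×ln(0.163) = -16800 J.
Q = ΔU + W = -16800 J.
Net over both steps: W = -16800 J, Q = -8210 J, ΔU = 8620 J.

-8210 J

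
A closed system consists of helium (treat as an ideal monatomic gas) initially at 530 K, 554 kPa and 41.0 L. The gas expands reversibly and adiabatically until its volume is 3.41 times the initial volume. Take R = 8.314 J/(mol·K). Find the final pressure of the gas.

71.7 kPa

Adiabatic: TV^(γ−1) = const ⇒ T₂ = 530×(0.293)^0.667 = 234 K; PV^γ = const ⇒ P₂ = 71.7 kPa.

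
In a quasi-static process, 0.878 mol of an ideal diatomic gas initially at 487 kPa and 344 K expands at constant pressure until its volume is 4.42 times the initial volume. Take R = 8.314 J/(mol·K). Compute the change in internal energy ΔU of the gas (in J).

21500 J

V₁ = nRT₁/P₁ = 0.878×8.314×344/487 = 5.16 L.
Isobaric: P stays 487 kPa; V/T = const ⇒ T₂ = 1520 K, V₂ = 22.8 L.
For an ideal gas ΔU = nCvΔT with Cv = (5/2)R = 20.8 J/(mol·K).
ΔU = 0.878×20.8×(1520−344) = 21500 J.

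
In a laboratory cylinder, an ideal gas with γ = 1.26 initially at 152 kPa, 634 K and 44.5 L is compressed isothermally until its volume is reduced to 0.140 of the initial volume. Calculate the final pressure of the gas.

1090 kPa

Isothermal: T stays 634 K; PV = const ⇒ V₂ = 6.23 L, P₂ = 1090 kPa.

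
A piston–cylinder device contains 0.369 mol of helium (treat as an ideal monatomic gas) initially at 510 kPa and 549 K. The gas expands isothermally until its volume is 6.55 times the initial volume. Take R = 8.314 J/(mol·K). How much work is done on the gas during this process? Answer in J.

V₁ = nRT₁/P₁ = 0.369×8.314×549/510 = 3.30 L.
Isothermal: T stays 549 K; PV = const ⇒ V₂ = 21.6 L, P₂ = 77.9 kPa.
W = nRT ln(V₂/V₁) = 0.369×8.314×549×ln(6.55) = 3170 J.
Work done on the gas = −W_by = -3170 J.

-3170 J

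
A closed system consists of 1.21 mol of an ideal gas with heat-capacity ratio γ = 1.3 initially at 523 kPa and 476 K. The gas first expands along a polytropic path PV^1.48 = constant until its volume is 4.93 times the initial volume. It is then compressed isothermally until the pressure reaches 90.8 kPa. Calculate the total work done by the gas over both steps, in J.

V₁ = nRT₁/P₁ = 1.21×8.314×476/523 = 9.16 L.
Step 1 — Polytropic n=1.48: T₂ = T₁(V₁/V₂)^(n−1) = 476×(0.203)^0.48 = 221 K; P₂ = P₁(V₁/V₂)^n = 49.3 kPa.
W = (P₁V₁−P₂V₂)/(n−1) = (523×9.16−49.3×45.1)/0.48 = 5340 J.
ΔU = nCvΔT = 1.21×27.7×(221−476) = -8540 J.
Q = ΔU + W = -3200 J.
State after step 1: P = 49.3 kPa, V = 45.1 L, T = 221 K.
Step 2 — Isothermal: T stays 221 K; PV = const ⇒ V₂ = 24.5 L, P₂ = 90.8 kPa.
ΔU = 0 (ideal gas, T constant).
W = nRT ln(V₂/V₁) = 1.21×8.314×221×ln(0.543) = -1360 J.
Q = ΔU + W = -1360 J.
Net over both steps: W = 3980 J, Q = -4560 J, ΔU = -8540 J.

3980 J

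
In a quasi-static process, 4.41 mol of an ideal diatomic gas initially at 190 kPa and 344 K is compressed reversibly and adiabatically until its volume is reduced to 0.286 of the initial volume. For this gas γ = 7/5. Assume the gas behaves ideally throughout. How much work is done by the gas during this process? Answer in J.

V₁ = nRT₁/P₁ = 4.41×8.314×344/190 = 66.4 L.
Adiabatic: TV^(γ−1) = const ⇒ T₂ = 344×(3.50)^0.400 = 568 K; PV^γ = const ⇒ P₂ = 1100 kPa.
ΔU = nCvΔT = 4.41×20.8×(568−344) = 20500 J.
Q = 0 for an adiabatic process, so W = −ΔU = -20500 J.

-20500 J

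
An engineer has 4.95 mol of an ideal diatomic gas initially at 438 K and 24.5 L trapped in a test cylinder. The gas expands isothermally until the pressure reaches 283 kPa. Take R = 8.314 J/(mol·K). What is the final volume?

P₁ = nRT₁/V₁ = 4.95×8.314×438/24.5 = 736 kPa.
Isothermal: T stays 438 K; PV = const ⇒ V₂ = 63.7 L, P₂ = 283 kPa.

63.7 L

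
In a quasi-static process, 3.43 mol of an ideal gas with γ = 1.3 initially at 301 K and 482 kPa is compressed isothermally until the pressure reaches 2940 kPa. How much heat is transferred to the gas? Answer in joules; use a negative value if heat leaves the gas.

V₁ = nRT₁/P₁ = 3.43×8.314×301/482 = 17.8 L.
Isothermal: T stays 301 K; PV = const ⇒ V₂ = 2.92 L, P₂ = 2940 kPa.
ΔU = 0 (ideal gas, T constant).
W = nRT ln(V₂/V₁) = 3.43×8.314×301×ln(0.164) = -15500 J.
Q = ΔU + W = -15500 J.

-15500 J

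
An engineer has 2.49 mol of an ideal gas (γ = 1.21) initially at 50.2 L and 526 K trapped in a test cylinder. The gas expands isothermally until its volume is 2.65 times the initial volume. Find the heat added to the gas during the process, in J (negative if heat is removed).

10600 J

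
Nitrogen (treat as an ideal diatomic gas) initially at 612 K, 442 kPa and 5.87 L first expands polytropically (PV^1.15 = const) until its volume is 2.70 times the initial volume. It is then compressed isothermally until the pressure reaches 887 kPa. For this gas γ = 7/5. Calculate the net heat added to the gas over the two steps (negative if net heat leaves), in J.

n = P₁V₁/(RT₁) = 442×5.87/(8.314×612) = 0.510 mol.
Step 1 — Polytropic n=1.15: T₂ = T₁(V₁/V₂)^(n−1) = 612×(0.370)^0.15 = 527 K; P₂ = P₁(V₁/V₂)^n = 141 kPa.
W = (P₁V₁−P₂V₂)/(n−1) = (442×5.87−141×15.8)/0.15 = 2390 J.
ΔU = nCvΔT = 0.510×20.8×(527−612) = -898 J.
Q = ΔU + W = 1500 J.
State after step 1: P = 141 kPa, V = 15.8 L, T = 527 K.
Step 2 — Isothermal: T stays 527 K; PV = const ⇒ V₂ = 2.52 L, P₂ = 887 kPa.
ΔU = 0 (ideal gas, T constant).
W = nRT ln(V₂/V₁) = 0.510×8.314×527×ln(0.159) = -4110 J.
Q = ΔU + W = -4110 J.
Net over both steps: W = -1720 J, Q = -2610 J, ΔU = -898 J.

-2610 J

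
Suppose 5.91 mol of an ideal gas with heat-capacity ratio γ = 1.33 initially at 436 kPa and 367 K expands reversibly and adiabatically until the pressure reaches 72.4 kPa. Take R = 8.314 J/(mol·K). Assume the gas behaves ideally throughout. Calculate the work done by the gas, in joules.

V₁ = nRT₁/P₁ = 5.91×8.314×367/436 = 41.4 L.
Adiabatic: T₂/T₁ = (P₂/P₁)^((γ−1)/γ) ⇒ T₂ = 367×(0.166)^0.248 = 235 K; V₂ = 160 L.
ΔU = nCvΔT = 5.91×25.2×(235−367) = -19600 J.
Q = 0 for an adiabatic process, so W = −ΔU = 19600 J.

19600 J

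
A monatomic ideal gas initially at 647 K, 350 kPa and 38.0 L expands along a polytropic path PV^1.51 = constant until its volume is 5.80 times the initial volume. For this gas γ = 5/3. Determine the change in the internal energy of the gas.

n = P₁V₁/(RT₁) = 350×38.0/(8.314×647) = 2.47 mol.
Polytropic n=1.51: T₂ = T₁(V₁/V₂)^(n−1) = 647×(0.172)^0.51 = 264 K; P₂ = P₁(V₁/V₂)^n = 24.6 kPa.
For an ideal gas ΔU = nCvΔT with Cv = (3/2)R = 12.5 J/(mol·K).
ΔU = 2.47×12.5×(264−647) = -11800 J.

-11800 J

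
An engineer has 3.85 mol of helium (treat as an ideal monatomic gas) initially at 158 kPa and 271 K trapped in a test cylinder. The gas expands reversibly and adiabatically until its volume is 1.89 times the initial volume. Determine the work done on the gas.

-4500 J

V₁ = nRT₁/P₁ = 3.85×8.314×271/158 = 54.9 L.
Adiabatic: TV^(γ−1) = const ⇒ T₂ = 271×(0.529)^0.667 = 177 K; PV^γ = const ⇒ P₂ = 54.7 kPa.
ΔU = nCvΔT = 3.85×12.5×(177−271) = -4500 J.
Q = 0 for an adiabatic process, so W = −ΔU = 4500 J.
Work done on the gas = −W_by = -4500 J.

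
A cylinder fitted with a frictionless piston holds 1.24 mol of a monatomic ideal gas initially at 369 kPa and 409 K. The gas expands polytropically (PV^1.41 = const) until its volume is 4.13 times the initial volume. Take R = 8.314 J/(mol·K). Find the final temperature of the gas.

229 K

V₁ = nRT₁/P₁ = 1.24×8.314×409/369 = 11.4 L.
Polytropic n=1.41: T₂ = T₁(V₁/V₂)^(n−1) = 409×(0.242)^0.41 = 229 K; P₂ = P₁(V₁/V₂)^n = 50.0 kPa.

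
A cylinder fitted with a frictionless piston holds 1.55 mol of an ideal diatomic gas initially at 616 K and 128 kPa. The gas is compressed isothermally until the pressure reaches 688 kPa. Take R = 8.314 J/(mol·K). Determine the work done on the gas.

V₁ = nRT₁/P₁ = 1.55×8.314×616/128 = 62.0 L.
Isothermal: T stays 616 K; PV = const ⇒ V₂ = 11.5 L, P₂ = 688 kPa.
W = nRT ln(V₂/V₁) = 1.55×8.314×616×ln(0.186) = -13400 J.
Work done on the gas = −W_by = 13400 J.

13400 J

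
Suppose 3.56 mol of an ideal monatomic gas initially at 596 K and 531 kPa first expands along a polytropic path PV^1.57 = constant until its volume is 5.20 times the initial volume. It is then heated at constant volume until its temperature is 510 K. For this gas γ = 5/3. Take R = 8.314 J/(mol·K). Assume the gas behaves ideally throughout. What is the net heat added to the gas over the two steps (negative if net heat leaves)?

V₁ = nRT₁/P₁ = 3.56×8.314×596/531 = 33.2 L.
Step 1 — Polytropic n=1.57: T₂ = T₁(V₁/V₂)^(n−1) = 596×(0.192)^0.57 = 233 K; P₂ = P₁(V₁/V₂)^n = 39.9 kPa.
W = (P₁V₁−P₂V₂)/(n−1) = (531×33.2−39.9×173)/0.57 = 18900 J.
ΔU = nCvΔT = 3.56×12.5×(233−596) = -16100 J.
Q = ΔU + W = 2730 J.
State after step 1: P = 39.9 kPa, V = 173 L, T = 233 K.
Step 2 — Isochoric: V stays 173 L; P/T = const ⇒ T₂ = 510 K, P₂ = 87.4 kPa.
W = 0 (no volume change).
ΔU = nCvΔT = 3.56×12.5×(510−233) = 12300 J.
Q = ΔU = 12300 J.
Net over both steps: W = 18900 J, Q = 15000 J, ΔU = -3820 J.

15000 J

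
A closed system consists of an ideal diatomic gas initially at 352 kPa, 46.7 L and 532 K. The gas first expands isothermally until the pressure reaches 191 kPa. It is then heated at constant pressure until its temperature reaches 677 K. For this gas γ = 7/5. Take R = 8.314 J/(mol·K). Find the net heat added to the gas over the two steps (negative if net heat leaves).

n = P₁V₁/(RT₁) = 352×46.7/(8.314×532) = 3.72 mol.
Step 1 — Isothermal: T stays 532 K; PV = const ⇒ V₂ = 86.1 L, P₂ = 191 kPa.
ΔU = 0 (ideal gas, T constant).
W = nRT ln(V₂/V₁) = 3.72×8.314×532×ln(1.84) = 10000 J.
Q = ΔU + W = 10000 J.
State after step 1: P = 191 kPa, V = 86.1 L, T = 532 K.
Step 2 — Isobaric: P stays 191 kPa; V/T = const ⇒ T₂ = 677 K, V₂ = 110 L.
W = PΔV = 191×(110−86.1) kPa·L = 4480 J.
ΔU = nCvΔT = 3.72×20.8×(677−532) = 11200 J.
Q = ΔU + W = nCpΔT = 15700 J.
Net over both steps: W = 14500 J, Q = 25700 J, ΔU = 11200 J.

25700 J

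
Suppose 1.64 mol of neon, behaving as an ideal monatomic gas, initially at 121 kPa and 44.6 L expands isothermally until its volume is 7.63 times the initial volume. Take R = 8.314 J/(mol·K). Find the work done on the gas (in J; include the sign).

-11000 J

T₁ = P₁V₁/(nR) = 121×44.6/(1.64×8.314) = 396 K.
Isothermal: T stays 396 K; PV = const ⇒ V₂ = 340 L, P₂ = 15.9 kPa.
W = nRT ln(V₂/V₁) = 1.64×8.314×396×ln(7.63) = 11000 J.
Work done on the gas = −W_by = -11000 J.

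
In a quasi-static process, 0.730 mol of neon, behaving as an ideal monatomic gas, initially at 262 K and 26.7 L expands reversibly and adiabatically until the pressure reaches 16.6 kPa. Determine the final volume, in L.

P₁ = nRT₁/V₁ = 0.730×8.314×262/26.7 = 59.6 kPa.
Adiabatic: T₂/T₁ = (P₂/P₁)^((γ−1)/γ) ⇒ T₂ = 262×(0.279)^0.400 = 157 K; V₂ = 57.5 L.

57.5 L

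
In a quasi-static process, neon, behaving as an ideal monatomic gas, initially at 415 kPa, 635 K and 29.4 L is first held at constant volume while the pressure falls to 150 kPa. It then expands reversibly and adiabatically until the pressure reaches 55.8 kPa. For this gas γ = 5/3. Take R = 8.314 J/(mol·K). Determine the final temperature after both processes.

n = P₁V₁/(RT₁) = 415×29.4/(8.314×635) = 2.31 mol.
Step 1 — Isochoric: V stays 29.4 L; P/T = const ⇒ T₂ = 230 K, P₂ = 150 kPa.
W = 0 (no volume change).
ΔU = nCvΔT = 2.31×12.5×(230−635) = -11700 J.
Q = ΔU = -11700 J.
State after step 1: P = 150 kPa, V = 29.4 L, T = 230 K.
Step 2 — Adiabatic: T₂/T₁ = (P₂/P₁)^((γ−1)/γ) ⇒ T₂ = 230×(0.372)^0.400 = 155 K; V₂ = 53.2 L.
ΔU = nCvΔT = 2.31×12.5×(155−230) = -2160 J.
Q = 0 for an adiabatic process, so W = −ΔU = 2160 J.
Net over both steps: W = 2160 J, Q = -11700 J, ΔU = -13800 J.

155 K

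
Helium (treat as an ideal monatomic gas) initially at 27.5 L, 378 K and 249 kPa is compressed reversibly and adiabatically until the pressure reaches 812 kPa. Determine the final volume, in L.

13.5 L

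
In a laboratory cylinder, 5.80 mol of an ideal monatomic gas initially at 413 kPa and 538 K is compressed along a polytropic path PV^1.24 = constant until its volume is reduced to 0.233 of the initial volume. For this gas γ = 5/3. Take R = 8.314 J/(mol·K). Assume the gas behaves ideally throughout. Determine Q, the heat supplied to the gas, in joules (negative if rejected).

-29000 J

V₁ = nRT₁/P₁ = 5.80×8.314×538/413 = 62.8 L.
Polytropic n=1.24: T₂ = T₁(V₁/V₂)^(n−1) = 538×(4.29)^0.24 = 763 K; P₂ = P₁(V₁/V₂)^n = 2510 kPa.
W = (P₁V₁−P₂V₂)/(n−1) = (413×62.8−2510×14.6)/0.24 = -45200 J.
ΔU = nCvΔT = 5.80×12.5×(763−538) = 16300 J.
Q = ΔU + W = -29000 J.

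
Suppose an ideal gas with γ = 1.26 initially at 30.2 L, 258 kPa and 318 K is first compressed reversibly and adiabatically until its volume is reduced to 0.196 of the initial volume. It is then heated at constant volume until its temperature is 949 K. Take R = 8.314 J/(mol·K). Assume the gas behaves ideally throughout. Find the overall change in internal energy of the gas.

n = P₁V₁/(RT₁) = 258×30.2/(8.314×318) = 2.95 mol.
Step 1 — Adiabatic: TV^(γ−1) = const ⇒ T₂ = 318×(5.10)^0.260 = 486 K; PV^γ = const ⇒ P₂ = 2010 kPa.
ΔU = nCvΔT = 2.95×32.0×(486−318) = 15800 J.
Q = 0 for an adiabatic process, so W = −ΔU = -15800 J.
State after step 1: P = 2010 kPa, V = 5.92 L, T = 486 K.
Step 2 — Isochoric: V stays 5.92 L; P/T = const ⇒ T₂ = 949 K, P₂ = 3930 kPa.
W = 0 (no volume change).
ΔU = nCvΔT = 2.95×32.0×(949−486) = 43700 J.
Q = ΔU = 43700 J.
Net over both steps: W = -15800 J, Q = 43700 J, ΔU = 59500 J.

59500 J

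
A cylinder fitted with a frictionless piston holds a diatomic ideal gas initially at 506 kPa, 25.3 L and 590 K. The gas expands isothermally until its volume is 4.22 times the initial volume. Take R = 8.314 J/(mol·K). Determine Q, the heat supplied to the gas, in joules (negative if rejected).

18400 J

n = P₁V₁/(RT₁) = 506×25.3/(8.314×590) = 2.61 mol.
Isothermal: T stays 590 K; PV = const ⇒ V₂ = 107 L, P₂ = 120 kPa.
ΔU = 0 (ideal gas, T constant).
W = nRT ln(V₂/V₁) = 2.61×8.314×590×ln(4.22) = 18400 J.
Q = ΔU + W = 18400 J.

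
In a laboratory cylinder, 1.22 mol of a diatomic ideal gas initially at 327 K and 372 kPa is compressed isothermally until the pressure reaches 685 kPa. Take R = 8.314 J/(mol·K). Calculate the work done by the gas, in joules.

-2020 J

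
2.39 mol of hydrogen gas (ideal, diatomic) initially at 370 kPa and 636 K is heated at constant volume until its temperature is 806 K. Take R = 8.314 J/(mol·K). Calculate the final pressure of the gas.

V₁ = nRT₁/P₁ = 2.39×8.314×636/370 = 34.2 L.
Isochoric: V stays 34.2 L; P/T = const ⇒ T₂ = 806 K, P₂ = 469 kPa.

469 kPa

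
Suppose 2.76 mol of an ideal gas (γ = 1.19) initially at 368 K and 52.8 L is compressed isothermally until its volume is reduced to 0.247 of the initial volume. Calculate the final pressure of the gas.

647 kPa

P₁ = nRT₁/V₁ = 2.76×8.314×368/52.8 = 160 kPa.
Isothermal: T stays 368 K; PV = const ⇒ V₂ = 13.0 L, P₂ = 647 kPa.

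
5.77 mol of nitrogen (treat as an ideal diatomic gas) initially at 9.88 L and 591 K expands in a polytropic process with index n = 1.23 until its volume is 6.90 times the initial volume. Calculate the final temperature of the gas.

379 K

P₁ = nRT₁/V₁ = 5.77×8.314×591/9.88 = 2870 kPa.
Polytropic n=1.23: T₂ = T₁(V₁/V₂)^(n−1) = 591×(0.145)^0.23 = 379 K; P₂ = P₁(V₁/V₂)^n = 267 kPa.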